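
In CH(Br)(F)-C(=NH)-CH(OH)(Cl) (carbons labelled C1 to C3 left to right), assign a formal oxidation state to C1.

+1

Assign +1 per bond to O/N/halogen, −1 per bond to H or an electropositive element, and 0 per bond to carbon.
C1 has one bond to C (0), one bond to Br (+1), one bond to F (+1), one bond to H (-1).
Oxidation state = 0 + 1 + 1 − 1 = +1.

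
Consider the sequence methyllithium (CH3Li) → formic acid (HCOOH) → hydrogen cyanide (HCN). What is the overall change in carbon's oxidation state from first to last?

+6

Carbon oxidation states along the series — methyllithium: -4, formic acid: +2, hydrogen cyanide: +2.
Net change = +2 − (-4) = +6.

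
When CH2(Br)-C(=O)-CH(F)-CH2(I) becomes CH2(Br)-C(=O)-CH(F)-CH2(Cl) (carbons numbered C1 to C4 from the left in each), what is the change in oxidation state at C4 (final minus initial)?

Before: C4 has 1 bond to C, 2 bonds to H, 1 bond to I → oxidation state -1.
After: C4 has 1 bond to C, 2 bonds to H, 1 bond to Cl → oxidation state -1.
Δ = -1 − (-1) = 0, so no net redox change at C4.

0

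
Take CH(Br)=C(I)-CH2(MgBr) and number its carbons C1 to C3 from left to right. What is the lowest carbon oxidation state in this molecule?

-3

Tallying each carbon's bonds:
C1: 2C, 1H, 1Br → 0 − 1 + 1 = 0
C2: 3C, 1I → 0 + 1 = +1
C3: 1C, 2H, 1Mg → 0 − 2 − 1 = -3
The lowest value is -3.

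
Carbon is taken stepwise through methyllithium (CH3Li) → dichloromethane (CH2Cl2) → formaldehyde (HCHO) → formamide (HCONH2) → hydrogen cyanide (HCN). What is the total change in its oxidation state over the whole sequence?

Carbon oxidation states along the series — methyllithium: -4, dichloromethane: 0, formaldehyde: 0, formamide: +2, hydrogen cyanide: +2.
Net change = +2 − (-4) = +6.

+6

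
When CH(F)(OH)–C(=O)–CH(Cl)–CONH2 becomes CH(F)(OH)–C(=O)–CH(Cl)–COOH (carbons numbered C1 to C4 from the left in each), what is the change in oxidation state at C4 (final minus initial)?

0

Before: C4 has 1 bond to C, 2 bonds to O, 1 bond to N → oxidation state +3.
After: C4 has 1 bond to C, 3 bonds to O → oxidation state +3.
Δ = +3 − (+3) = 0, so no net redox change at C4.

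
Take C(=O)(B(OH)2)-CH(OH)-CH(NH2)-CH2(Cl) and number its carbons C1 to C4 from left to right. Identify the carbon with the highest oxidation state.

C1

Tallying each carbon's bonds:
C1: 1C, 2O, 1B → 0 + 2 − 1 = +1
C2: 2C, 1H, 1O → 0 − 1 + 1 = 0
C3: 2C, 1H, 1N → 0 − 1 + 1 = 0
C4: 1C, 2H, 1Cl → 0 − 2 + 1 = -1
The most oxidised carbon is C1 at +1.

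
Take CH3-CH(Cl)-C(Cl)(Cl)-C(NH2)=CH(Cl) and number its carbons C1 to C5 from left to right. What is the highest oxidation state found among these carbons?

+2

Tallying each carbon's bonds:
C1: 1C, 3H → 0 − 3 = -3
C2: 2C, 1H, 1Cl → 0 − 1 + 1 = 0
C3: 2C, 2Cl → 0 + 2 = +2
C4: 3C, 1N → 0 + 1 = +1
C5: 2C, 1H, 1Cl → 0 − 1 + 1 = 0
The highest value is +2.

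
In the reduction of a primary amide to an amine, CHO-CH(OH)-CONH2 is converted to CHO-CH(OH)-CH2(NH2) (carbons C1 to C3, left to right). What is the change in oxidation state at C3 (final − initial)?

-4

Before: C3 has 1 bond to C, 2 bonds to O, 1 bond to N → oxidation state +3.
After: C3 has 1 bond to C, 2 bonds to H, 1 bond to N → oxidation state -1.
Δ = -1 − (+3) = -4, so this is a reduction at C3.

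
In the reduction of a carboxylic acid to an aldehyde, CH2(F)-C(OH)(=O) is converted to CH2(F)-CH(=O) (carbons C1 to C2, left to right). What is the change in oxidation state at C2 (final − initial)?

-2

Before: C2 has 1 bond to C, 3 bonds to O → oxidation state +3.
After: C2 has 1 bond to C, 1 bond to H, 2 bonds to O → oxidation state +1.
Δ = +1 − (+3) = -2, so this is a reduction at C2.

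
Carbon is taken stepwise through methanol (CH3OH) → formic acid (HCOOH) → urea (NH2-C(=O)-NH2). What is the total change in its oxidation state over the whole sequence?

+6

Carbon oxidation states along the series — methanol: -2, formic acid: +2, urea: +4.
Net change = +4 − (-2) = +6.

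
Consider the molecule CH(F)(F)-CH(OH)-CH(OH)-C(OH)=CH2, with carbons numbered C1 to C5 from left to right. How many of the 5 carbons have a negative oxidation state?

Bonds to more-electronegative neighbours contribute +1 each, bonds to H or metals contribute −1 each, and C–C bonds contribute 0. Tallying each carbon:
C1: 1C, 1H, 2F → 0 − 1 + 2 = +1
C2: 2C, 1H, 1O → 0 − 1 + 1 = 0
C3: 2C, 1H, 1O → 0 − 1 + 1 = 0
C4: 3C, 1O → 0 + 1 = +1
C5: 2C, 2H → 0 − 2 = -2
1 carbon (C5) meets the condition.

1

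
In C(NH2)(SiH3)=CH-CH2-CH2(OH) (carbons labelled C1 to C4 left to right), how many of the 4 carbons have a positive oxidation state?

0

Tallying each carbon's bonds:
C1: 2C, 1N, 1Si → 0 + 1 − 1 = 0
C2: 3C, 1H → 0 − 1 = -1
C3: 2C, 2H → 0 − 2 = -2
C4: 1C, 2H, 1O → 0 − 2 + 1 = -1
0 carbons meet the condition.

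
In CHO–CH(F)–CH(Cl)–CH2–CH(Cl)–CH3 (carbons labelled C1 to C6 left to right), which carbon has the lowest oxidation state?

Tallying each carbon's bonds:
C1: 1C, 1H, 2O → 0 − 1 + 2 = +1
C2: 2C, 1H, 1F → 0 − 1 + 1 = 0
C3: 2C, 1H, 1Cl → 0 − 1 + 1 = 0
C4: 2C, 2H → 0 − 2 = -2
C5: 2C, 1H, 1Cl → 0 − 1 + 1 = 0
C6: 1C, 3H → 0 − 3 = -3
The most reduced carbon is C6 at -3.

C6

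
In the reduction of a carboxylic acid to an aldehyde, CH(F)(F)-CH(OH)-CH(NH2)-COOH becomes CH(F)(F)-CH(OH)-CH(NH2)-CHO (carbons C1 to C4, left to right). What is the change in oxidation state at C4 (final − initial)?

Before: C4 has 1 bond to C, 3 bonds to O → oxidation state +3.
After: C4 has 1 bond to C, 1 bond to H, 2 bonds to O → oxidation state +1.
Δ = +1 − (+3) = -2, so this is a reduction at C4.

-2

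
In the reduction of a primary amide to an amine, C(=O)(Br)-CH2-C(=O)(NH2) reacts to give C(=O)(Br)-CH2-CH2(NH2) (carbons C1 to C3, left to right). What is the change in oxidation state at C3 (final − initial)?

Before: C3 has 1 bond to C, 2 bonds to O, 1 bond to N → oxidation state +3.
After: C3 has 1 bond to C, 2 bonds to H, 1 bond to N → oxidation state -1.
Δ = -1 − (+3) = -4, so this is a reduction at C3.

-4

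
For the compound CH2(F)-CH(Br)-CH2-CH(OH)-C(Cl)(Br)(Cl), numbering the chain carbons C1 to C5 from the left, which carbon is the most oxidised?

C5

Tallying each carbon's bonds:
C1: 1C, 2H, 1F → 0 − 2 + 1 = -1
C2: 2C, 1H, 1Br → 0 − 1 + 1 = 0
C3: 2C, 2H → 0 − 2 = -2
C4: 2C, 1H, 1O → 0 − 1 + 1 = 0
C5: 1C, 2Cl, 1Br → 0 + 2 + 1 = +3
The most oxidised carbon is C5 at +3.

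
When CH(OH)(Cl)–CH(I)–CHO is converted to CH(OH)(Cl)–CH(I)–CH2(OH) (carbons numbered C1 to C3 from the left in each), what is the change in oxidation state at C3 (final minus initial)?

Before: C3 has 1 bond to C, 1 bond to H, 2 bonds to O → oxidation state +1.
After: C3 has 1 bond to C, 2 bonds to H, 1 bond to O → oxidation state -1.
Δ = -1 − (+1) = -2, so this is a reduction at C3.

-2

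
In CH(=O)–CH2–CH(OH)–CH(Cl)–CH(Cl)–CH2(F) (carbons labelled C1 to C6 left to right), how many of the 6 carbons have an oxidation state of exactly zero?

3

Each bond to a more electronegative atom (O, N, halogen) counts +1, each bond to a less electronegative atom (H, metal, B, Si) counts −1, and each C–C bond counts 0. Tallying each carbon:
C1: 1C, 1H, 2O → 0 − 1 + 2 = +1
C2: 2C, 2H → 0 − 2 = -2
C3: 2C, 1H, 1O → 0 − 1 + 1 = 0
C4: 2C, 1H, 1Cl → 0 − 1 + 1 = 0
C5: 2C, 1H, 1Cl → 0 − 1 + 1 = 0
C6: 1C, 2H, 1F → 0 − 2 + 1 = -1
3 carbons (C3, C4, C5) meet the condition.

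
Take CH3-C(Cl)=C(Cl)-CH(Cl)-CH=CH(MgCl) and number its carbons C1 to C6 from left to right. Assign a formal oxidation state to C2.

Count +1 for every bond to an atom more electronegative than carbon and −1 for every bond to one less electronegative; C–C bonds are 0.
C2 has one bond to C (0), a double bond to C (2×0 = 0), one bond to Cl (+1).
Oxidation state = 0 + 0 + 1 = +1.

+1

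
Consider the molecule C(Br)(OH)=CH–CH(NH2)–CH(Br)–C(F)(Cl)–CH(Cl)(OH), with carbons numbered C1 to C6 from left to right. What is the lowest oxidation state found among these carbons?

Tallying each carbon's bonds:
C1: 2C, 1O, 1Br → 0 + 1 + 1 = +2
C2: 3C, 1H → 0 − 1 = -1
C3: 2C, 1H, 1N → 0 − 1 + 1 = 0
C4: 2C, 1H, 1Br → 0 − 1 + 1 = 0
C5: 2C, 1F, 1Cl → 0 + 1 + 1 = +2
C6: 1C, 1H, 1O, 1Cl → 0 − 1 + 1 + 1 = +1
The lowest value is -1.

-1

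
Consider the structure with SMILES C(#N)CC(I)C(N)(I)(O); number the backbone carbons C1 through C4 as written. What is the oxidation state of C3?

Count +1 for every bond to an atom more electronegative than carbon and −1 for every bond to one less electronegative; C–C bonds are 0.
C3 has one bond to C (0), one bond to C (0), one bond to I (+1), one bond to H (-1).
Oxidation state = 0 + 0 + 1 − 1 = 0.

0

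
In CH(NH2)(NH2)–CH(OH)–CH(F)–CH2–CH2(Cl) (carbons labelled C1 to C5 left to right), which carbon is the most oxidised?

C1

Count +1 for every bond to an atom more electronegative than carbon and −1 for every bond to one less electronegative; C–C bonds are 0. Tallying each carbon:
C1: 1C, 1H, 2N → 0 − 1 + 2 = +1
C2: 2C, 1H, 1O → 0 − 1 + 1 = 0
C3: 2C, 1H, 1F → 0 − 1 + 1 = 0
C4: 2C, 2H → 0 − 2 = -2
C5: 1C, 2H, 1Cl → 0 − 2 + 1 = -1
The most oxidised carbon is C1 at +1.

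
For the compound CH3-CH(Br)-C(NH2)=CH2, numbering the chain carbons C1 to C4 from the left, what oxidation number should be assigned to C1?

Bonds to more-electronegative neighbours contribute +1 each, bonds to H or metals contribute −1 each, and C–C bonds contribute 0.
C1 has one bond to C (0), one bond to H (-1), one bond to H (-1), one bond to H (-1).
Oxidation state = 0 − 1 − 1 − 1 = -3.

-3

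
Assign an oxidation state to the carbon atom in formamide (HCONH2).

+2

Bonds to more-electronegative neighbours contribute +1 each, bonds to H or metals contribute −1 each, and C–C bonds contribute 0.
The carbon has one bond to H (-1), a double bond to O (2×+1 = +2), one bond to N (+1).
Oxidation state = -1 + 2 + 1 = +2.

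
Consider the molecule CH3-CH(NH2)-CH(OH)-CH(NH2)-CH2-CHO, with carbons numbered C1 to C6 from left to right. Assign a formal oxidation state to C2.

0

Assign +1 per bond to O/N/halogen, −1 per bond to H or an electropositive element, and 0 per bond to carbon.
C2 has one bond to C (0), one bond to C (0), one bond to H (-1), one bond to N (+1).
Oxidation state = 0 + 0 − 1 + 1 = 0.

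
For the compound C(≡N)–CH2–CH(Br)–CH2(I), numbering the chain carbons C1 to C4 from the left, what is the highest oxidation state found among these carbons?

+3

Tallying each carbon's bonds:
C1: 1C, 3N → 0 + 3 = +3
C2: 2C, 2H → 0 − 2 = -2
C3: 2C, 1H, 1Br → 0 − 1 + 1 = 0
C4: 1C, 2H, 1I → 0 − 2 + 1 = -1
The highest value is +3.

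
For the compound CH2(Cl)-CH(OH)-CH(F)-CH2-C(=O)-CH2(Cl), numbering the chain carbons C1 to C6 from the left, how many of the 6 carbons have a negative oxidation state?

3

Bonds to more-electronegative neighbours contribute +1 each, bonds to H or metals contribute −1 each, and C–C bonds contribute 0. Tallying each carbon:
C1: 1C, 2H, 1Cl → 0 − 2 + 1 = -1
C2: 2C, 1H, 1O → 0 − 1 + 1 = 0
C3: 2C, 1H, 1F → 0 − 1 + 1 = 0
C4: 2C, 2H → 0 − 2 = -2
C5: 2C, 2O → 0 + 2 = +2
C6: 1C, 2H, 1Cl → 0 − 2 + 1 = -1
3 carbons (C1, C4, C6) meet the condition.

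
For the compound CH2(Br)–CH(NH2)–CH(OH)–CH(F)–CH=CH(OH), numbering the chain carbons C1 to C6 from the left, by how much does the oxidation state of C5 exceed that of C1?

0

C5: 3C, 1H → 0 − 1 = -1
C1: 1C, 2H, 1Br → 0 − 2 + 1 = -1
Difference: -1 − (-1) = 0.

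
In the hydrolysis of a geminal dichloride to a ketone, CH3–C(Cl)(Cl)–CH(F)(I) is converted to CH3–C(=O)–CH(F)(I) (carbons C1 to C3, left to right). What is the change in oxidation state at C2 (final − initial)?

0

Before: C2 has 2 bonds to C, 2 bonds to Cl → oxidation state +2.
After: C2 has 2 bonds to C, 2 bonds to O → oxidation state +2.
Δ = +2 − (+2) = 0, so no net redox change at C2.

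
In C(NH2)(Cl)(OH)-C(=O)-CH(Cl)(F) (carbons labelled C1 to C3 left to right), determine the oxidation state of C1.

Assign +1 per bond to O/N/halogen, −1 per bond to H or an electropositive element, and 0 per bond to carbon.
C1 has one bond to C (0), one bond to N (+1), one bond to Cl (+1), one bond to O (+1).
Oxidation state = 0 + 1 + 1 + 1 = +3.

+3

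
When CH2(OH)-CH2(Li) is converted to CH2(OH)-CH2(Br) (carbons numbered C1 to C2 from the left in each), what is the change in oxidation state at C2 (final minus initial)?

+2

Before: C2 has 1 bond to C, 2 bonds to H, 1 bond to Li → oxidation state -3.
After: C2 has 1 bond to C, 2 bonds to H, 1 bond to Br → oxidation state -1.
Δ = -1 − (-3) = +2, so this is an oxidation at C2.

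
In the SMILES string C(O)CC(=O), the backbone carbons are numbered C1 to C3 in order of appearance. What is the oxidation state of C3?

C3 has one bond to C (0), a double bond to O (2×+1 = +2), one bond to H (-1).
Oxidation state = 0 + 2 − 1 = +1.

+1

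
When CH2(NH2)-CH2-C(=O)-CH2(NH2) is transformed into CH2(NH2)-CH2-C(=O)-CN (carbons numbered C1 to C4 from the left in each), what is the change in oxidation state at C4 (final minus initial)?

+4

Before: C4 has 1 bond to C, 2 bonds to H, 1 bond to N → oxidation state -1.
After: C4 has 1 bond to C, 3 bonds to N → oxidation state +3.
Δ = +3 − (-1) = +4, so this is an oxidation at C4.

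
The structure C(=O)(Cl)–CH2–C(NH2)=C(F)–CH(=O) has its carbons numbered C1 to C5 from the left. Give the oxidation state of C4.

+1

C4 has a double bond to C (2×0 = 0), one bond to C (0), one bond to F (+1).
Oxidation state = 0 + 0 + 1 = +1.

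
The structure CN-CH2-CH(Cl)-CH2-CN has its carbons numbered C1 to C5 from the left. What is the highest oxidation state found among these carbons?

Assign +1 per bond to O/N/halogen, −1 per bond to H or an electropositive element, and 0 per bond to carbon. Tallying each carbon:
C1: 1C, 3N → 0 + 3 = +3
C2: 2C, 2H → 0 − 2 = -2
C3: 2C, 1H, 1Cl → 0 − 1 + 1 = 0
C4: 2C, 2H → 0 − 2 = -2
C5: 1C, 3N → 0 + 3 = +3
The highest value is +3.

+3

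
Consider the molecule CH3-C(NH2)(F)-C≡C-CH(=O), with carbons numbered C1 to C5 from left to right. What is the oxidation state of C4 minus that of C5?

C4: 4C → 0 = 0
C5: 1C, 1H, 2O → 0 − 1 + 2 = +1
Difference: 0 − (+1) = -1.

-1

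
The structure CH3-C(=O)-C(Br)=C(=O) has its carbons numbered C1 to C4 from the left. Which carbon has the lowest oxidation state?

Tallying each carbon's bonds:
C1: 1C, 3H → 0 − 3 = -3
C2: 2C, 2O → 0 + 2 = +2
C3: 3C, 1Br → 0 + 1 = +1
C4: 2C, 2O → 0 + 2 = +2
The most reduced carbon is C1 at -3.

C1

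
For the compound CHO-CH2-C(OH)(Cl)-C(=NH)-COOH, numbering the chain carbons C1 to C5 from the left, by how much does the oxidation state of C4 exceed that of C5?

C4: 2C, 2N → 0 + 2 = +2
C5: 1C, 3O → 0 + 3 = +3
Difference: +2 − (+3) = -1.

-1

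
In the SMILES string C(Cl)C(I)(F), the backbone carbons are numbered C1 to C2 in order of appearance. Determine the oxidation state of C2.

+1

C2 has one bond to C (0), one bond to H (-1), one bond to I (+1), one bond to F (+1).
Oxidation state = 0 − 1 + 1 + 1 = +1.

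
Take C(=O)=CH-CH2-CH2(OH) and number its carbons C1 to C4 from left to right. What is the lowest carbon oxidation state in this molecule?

-2

Count +1 for every bond to an atom more electronegative than carbon and −1 for every bond to one less electronegative; C–C bonds are 0. Tallying each carbon:
C1: 2C, 2O → 0 + 2 = +2
C2: 3C, 1H → 0 − 1 = -1
C3: 2C, 2H → 0 − 2 = -2
C4: 1C, 2H, 1O → 0 − 2 + 1 = -1
The lowest value is -2.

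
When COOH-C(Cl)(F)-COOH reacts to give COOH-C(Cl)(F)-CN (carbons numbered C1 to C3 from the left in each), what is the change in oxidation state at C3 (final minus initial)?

Before: C3 has 1 bond to C, 3 bonds to O → oxidation state +3.
After: C3 has 1 bond to C, 3 bonds to N → oxidation state +3.
Δ = +3 − (+3) = 0, so no net redox change at C3.

0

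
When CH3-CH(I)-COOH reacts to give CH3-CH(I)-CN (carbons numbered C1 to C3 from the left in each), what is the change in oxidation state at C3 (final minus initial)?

Before: C3 has 1 bond to C, 3 bonds to O → oxidation state +3.
After: C3 has 1 bond to C, 3 bonds to N → oxidation state +3.
Δ = +3 − (+3) = 0, so no net redox change at C3.

0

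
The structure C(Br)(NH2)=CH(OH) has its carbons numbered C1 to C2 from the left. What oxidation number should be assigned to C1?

+2

Each bond to a more electronegative atom (O, N, halogen) counts +1, each bond to a less electronegative atom (H, metal, B, Si) counts −1, and each C–C bond counts 0.
C1 has a double bond to C (2×0 = 0), one bond to Br (+1), one bond to N (+1).
Oxidation state = 0 + 1 + 1 = +2.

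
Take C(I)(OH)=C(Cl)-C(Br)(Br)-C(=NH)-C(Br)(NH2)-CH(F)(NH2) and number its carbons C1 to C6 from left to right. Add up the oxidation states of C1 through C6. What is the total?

+10

Tallying each carbon's bonds:
C1: 2C, 1O, 1I → 0 + 1 + 1 = +2
C2: 3C, 1Cl → 0 + 1 = +1
C3: 2C, 2Br → 0 + 2 = +2
C4: 2C, 2N → 0 + 2 = +2
C5: 2C, 1N, 1Br → 0 + 1 + 1 = +2
C6: 1C, 1H, 1N, 1F → 0 − 1 + 1 + 1 = +1
Sum = +2 + 1 + 2 + 2 + 2 + 1 = +10.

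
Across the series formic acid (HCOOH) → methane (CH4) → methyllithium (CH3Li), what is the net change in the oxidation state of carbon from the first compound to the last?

-6

Carbon oxidation states along the series — formic acid: +2, methane: -4, methyllithium: -4.
Net change = -4 − (+2) = -6.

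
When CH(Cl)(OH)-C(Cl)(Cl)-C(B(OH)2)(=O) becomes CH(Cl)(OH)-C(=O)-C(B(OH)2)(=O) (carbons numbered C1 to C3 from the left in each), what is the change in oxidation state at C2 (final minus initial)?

0

Before: C2 has 2 bonds to C, 2 bonds to Cl → oxidation state +2.
After: C2 has 2 bonds to C, 2 bonds to O → oxidation state +2.
Δ = +2 − (+2) = 0, so no net redox change at C2.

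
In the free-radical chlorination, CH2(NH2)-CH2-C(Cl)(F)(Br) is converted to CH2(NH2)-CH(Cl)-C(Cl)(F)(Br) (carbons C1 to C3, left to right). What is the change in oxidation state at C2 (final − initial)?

Before: C2 has 2 bonds to C, 2 bonds to H → oxidation state -2.
After: C2 has 2 bonds to C, 1 bond to H, 1 bond to Cl → oxidation state 0.
Δ = 0 − (-2) = +2, so this is an oxidation at C2.

+2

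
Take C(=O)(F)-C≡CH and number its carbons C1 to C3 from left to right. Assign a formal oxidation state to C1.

+3

C1 has one bond to C (0), a double bond to O (2×+1 = +2), one bond to F (+1).
Oxidation state = 0 + 2 + 1 = +3.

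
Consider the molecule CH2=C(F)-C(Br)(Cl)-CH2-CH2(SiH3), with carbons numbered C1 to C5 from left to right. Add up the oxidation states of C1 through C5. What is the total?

-4

Tallying each carbon's bonds:
C1: 2C, 2H → 0 − 2 = -2
C2: 3C, 1F → 0 + 1 = +1
C3: 2C, 1Cl, 1Br → 0 + 1 + 1 = +2
C4: 2C, 2H → 0 − 2 = -2
C5: 1C, 2H, 1Si → 0 − 2 − 1 = -3
Sum = -2 + 1 + 2 − 2 − 3 = -4.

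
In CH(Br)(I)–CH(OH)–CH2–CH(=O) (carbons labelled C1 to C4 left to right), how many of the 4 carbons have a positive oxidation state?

Count +1 for every bond to an atom more electronegative than carbon and −1 for every bond to one less electronegative; C–C bonds are 0. Tallying each carbon:
C1: 1C, 1H, 1Br, 1I → 0 − 1 + 1 + 1 = +1
C2: 2C, 1H, 1O → 0 − 1 + 1 = 0
C3: 2C, 2H → 0 − 2 = -2
C4: 1C, 1H, 2O → 0 − 1 + 2 = +1
2 carbons (C1, C4) meet the condition.

2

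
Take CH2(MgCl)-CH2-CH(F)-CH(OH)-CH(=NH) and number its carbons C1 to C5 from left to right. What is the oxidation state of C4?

0

Assign +1 per bond to O/N/halogen, −1 per bond to H or an electropositive element, and 0 per bond to carbon.
C4 has one bond to C (0), one bond to C (0), one bond to H (-1), one bond to O (+1).
Oxidation state = 0 + 0 − 1 + 1 = 0.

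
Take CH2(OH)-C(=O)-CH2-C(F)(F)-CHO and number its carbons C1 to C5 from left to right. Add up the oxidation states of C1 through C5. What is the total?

+2

Count +1 for every bond to an atom more electronegative than carbon and −1 for every bond to one less electronegative; C–C bonds are 0. Tallying each carbon:
C1: 1C, 2H, 1O → 0 − 2 + 1 = -1
C2: 2C, 2O → 0 + 2 = +2
C3: 2C, 2H → 0 − 2 = -2
C4: 2C, 2F → 0 + 2 = +2
C5: 1C, 1H, 2O → 0 − 1 + 2 = +1
Sum = -1 + 2 − 2 + 2 + 1 = +2.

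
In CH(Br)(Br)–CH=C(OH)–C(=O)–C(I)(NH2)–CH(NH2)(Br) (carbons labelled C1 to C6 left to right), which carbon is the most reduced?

Tallying each carbon's bonds:
C1: 1C, 1H, 2Br → 0 − 1 + 2 = +1
C2: 3C, 1H → 0 − 1 = -1
C3: 3C, 1O → 0 + 1 = +1
C4: 2C, 2O → 0 + 2 = +2
C5: 2C, 1N, 1I → 0 + 1 + 1 = +2
C6: 1C, 1H, 1N, 1Br → 0 − 1 + 1 + 1 = +1
The most reduced carbon is C2 at -1.

C2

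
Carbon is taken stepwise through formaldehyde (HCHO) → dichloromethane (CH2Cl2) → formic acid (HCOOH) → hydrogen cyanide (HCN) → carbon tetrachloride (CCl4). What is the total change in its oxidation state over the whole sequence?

Carbon oxidation states along the series — formaldehyde: 0, dichloromethane: 0, formic acid: +2, hydrogen cyanide: +2, carbon tetrachloride: +4.
Net change = +4 − (0) = +4.

+4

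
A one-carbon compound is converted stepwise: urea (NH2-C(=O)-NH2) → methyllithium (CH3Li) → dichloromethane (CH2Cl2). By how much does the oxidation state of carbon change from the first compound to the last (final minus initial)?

Carbon oxidation states along the series — urea: +4, methyllithium: -4, dichloromethane: 0.
Net change = 0 − (+4) = -4.

-4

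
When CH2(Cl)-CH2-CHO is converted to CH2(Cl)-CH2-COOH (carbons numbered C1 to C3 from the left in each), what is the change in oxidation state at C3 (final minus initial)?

Before: C3 has 1 bond to C, 1 bond to H, 2 bonds to O → oxidation state +1.
After: C3 has 1 bond to C, 3 bonds to O → oxidation state +3.
Δ = +3 − (+1) = +2, so this is an oxidation at C3.

+2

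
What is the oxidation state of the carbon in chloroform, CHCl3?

+2

Bonds to more-electronegative neighbours contribute +1 each, bonds to H or metals contribute −1 each, and C–C bonds contribute 0.
The carbon has one bond to H (-1), one bond to Cl (+1), one bond to Cl (+1), one bond to Cl (+1).
Oxidation state = -1 + 1 + 1 + 1 = +2.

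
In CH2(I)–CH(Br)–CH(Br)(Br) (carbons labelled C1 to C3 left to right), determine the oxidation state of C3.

C3 has one bond to C (0), one bond to H (-1), one bond to Br (+1), one bond to Br (+1).
Oxidation state = 0 − 1 + 1 + 1 = +1.

+1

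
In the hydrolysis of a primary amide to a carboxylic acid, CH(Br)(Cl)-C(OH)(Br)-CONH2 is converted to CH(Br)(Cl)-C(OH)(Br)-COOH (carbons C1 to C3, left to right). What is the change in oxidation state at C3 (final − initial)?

Before: C3 has 1 bond to C, 2 bonds to O, 1 bond to N → oxidation state +3.
After: C3 has 1 bond to C, 3 bonds to O → oxidation state +3.
Δ = +3 − (+3) = 0, so no net redox change at C3.

0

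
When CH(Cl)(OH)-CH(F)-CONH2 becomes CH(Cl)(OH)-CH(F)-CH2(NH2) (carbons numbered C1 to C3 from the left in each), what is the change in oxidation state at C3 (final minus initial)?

-4

Before: C3 has 1 bond to C, 2 bonds to O, 1 bond to N → oxidation state +3.
After: C3 has 1 bond to C, 2 bonds to H, 1 bond to N → oxidation state -1.
Δ = -1 − (+3) = -4, so this is a reduction at C3.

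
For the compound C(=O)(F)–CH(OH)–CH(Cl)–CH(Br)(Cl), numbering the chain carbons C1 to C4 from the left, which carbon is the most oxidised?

Bonds to more-electronegative neighbours contribute +1 each, bonds to H or metals contribute −1 each, and C–C bonds contribute 0. Tallying each carbon:
C1: 1C, 2O, 1F → 0 + 2 + 1 = +3
C2: 2C, 1H, 1O → 0 − 1 + 1 = 0
C3: 2C, 1H, 1Cl → 0 − 1 + 1 = 0
C4: 1C, 1H, 1Cl, 1Br → 0 − 1 + 1 + 1 = +1
The most oxidised carbon is C1 at +3.

C1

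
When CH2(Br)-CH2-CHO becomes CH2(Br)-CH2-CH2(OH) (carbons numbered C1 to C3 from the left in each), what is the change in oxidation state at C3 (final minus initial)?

Before: C3 has 1 bond to C, 1 bond to H, 2 bonds to O → oxidation state +1.
After: C3 has 1 bond to C, 2 bonds to H, 1 bond to O → oxidation state -1.
Δ = -1 − (+1) = -2, so this is a reduction at C3.

-2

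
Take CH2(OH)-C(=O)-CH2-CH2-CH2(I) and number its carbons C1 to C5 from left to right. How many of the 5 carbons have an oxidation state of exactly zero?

0

Bonds to more-electronegative neighbours contribute +1 each, bonds to H or metals contribute −1 each, and C–C bonds contribute 0. Tallying each carbon:
C1: 1C, 2H, 1O → 0 − 2 + 1 = -1
C2: 2C, 2O → 0 + 2 = +2
C3: 2C, 2H → 0 − 2 = -2
C4: 2C, 2H → 0 − 2 = -2
C5: 1C, 2H, 1I → 0 − 2 + 1 = -1
0 carbons meet the condition.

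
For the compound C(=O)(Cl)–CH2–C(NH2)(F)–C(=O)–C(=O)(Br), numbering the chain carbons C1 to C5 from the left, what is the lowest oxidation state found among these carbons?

-2

Tallying each carbon's bonds:
C1: 1C, 2O, 1Cl → 0 + 2 + 1 = +3
C2: 2C, 2H → 0 − 2 = -2
C3: 2C, 1N, 1F → 0 + 1 + 1 = +2
C4: 2C, 2O → 0 + 2 = +2
C5: 1C, 2O, 1Br → 0 + 2 + 1 = +3
The lowest value is -2.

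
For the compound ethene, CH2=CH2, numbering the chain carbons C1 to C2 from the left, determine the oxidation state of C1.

Bonds to more-electronegative neighbours contribute +1 each, bonds to H or metals contribute −1 each, and C–C bonds contribute 0.
C1 has one bond to H (-1), one bond to H (-1), a double bond to C (2×0 = 0).
Oxidation state = -1 − 1 + 0 = -2.

-2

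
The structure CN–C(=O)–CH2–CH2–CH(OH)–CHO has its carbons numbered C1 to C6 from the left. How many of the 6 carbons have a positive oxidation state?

Count +1 for every bond to an atom more electronegative than carbon and −1 for every bond to one less electronegative; C–C bonds are 0. Tallying each carbon:
C1: 1C, 3N → 0 + 3 = +3
C2: 2C, 2O → 0 + 2 = +2
C3: 2C, 2H → 0 − 2 = -2
C4: 2C, 2H → 0 − 2 = -2
C5: 2C, 1H, 1O → 0 − 1 + 1 = 0
C6: 1C, 1H, 2O → 0 − 1 + 2 = +1
3 carbons (C1, C2, C6) meet the condition.

3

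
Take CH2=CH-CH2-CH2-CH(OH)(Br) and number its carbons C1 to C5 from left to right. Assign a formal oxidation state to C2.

Assign +1 per bond to O/N/halogen, −1 per bond to H or an electropositive element, and 0 per bond to carbon.
C2 has a double bond to C (2×0 = 0), one bond to C (0), one bond to H (-1).
Oxidation state = 0 + 0 − 1 = -1.

-1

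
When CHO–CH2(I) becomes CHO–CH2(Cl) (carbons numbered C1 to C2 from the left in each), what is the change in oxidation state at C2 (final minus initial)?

0

Before: C2 has 1 bond to C, 2 bonds to H, 1 bond to I → oxidation state -1.
After: C2 has 1 bond to C, 2 bonds to H, 1 bond to Cl → oxidation state -1.
Δ = -1 − (-1) = 0, so no net redox change at C2.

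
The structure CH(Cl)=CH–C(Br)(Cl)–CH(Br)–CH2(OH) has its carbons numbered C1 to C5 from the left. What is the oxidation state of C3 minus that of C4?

C3: 2C, 1Cl, 1Br → 0 + 1 + 1 = +2
C4: 2C, 1H, 1Br → 0 − 1 + 1 = 0
Difference: +2 − (0) = +2.

+2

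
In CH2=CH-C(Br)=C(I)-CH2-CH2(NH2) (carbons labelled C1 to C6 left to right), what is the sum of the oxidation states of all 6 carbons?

Tallying each carbon's bonds:
C1: 2C, 2H → 0 − 2 = -2
C2: 3C, 1H → 0 − 1 = -1
C3: 3C, 1Br → 0 + 1 = +1
C4: 3C, 1I → 0 + 1 = +1
C5: 2C, 2H → 0 − 2 = -2
C6: 1C, 2H, 1N → 0 − 2 + 1 = -1
Sum = -2 − 1 + 1 + 1 − 2 − 1 = -4.

-4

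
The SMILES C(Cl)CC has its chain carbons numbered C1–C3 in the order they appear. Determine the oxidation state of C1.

-1

Bonds to more-electronegative neighbours contribute +1 each, bonds to H or metals contribute −1 each, and C–C bonds contribute 0.
C1 has one bond to C (0), one bond to Cl (+1), one bond to H (-1), one bond to H (-1).
Oxidation state = 0 + 1 − 1 − 1 = -1.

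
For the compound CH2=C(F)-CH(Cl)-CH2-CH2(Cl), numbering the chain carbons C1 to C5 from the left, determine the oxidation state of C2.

+1

C2 has a double bond to C (2×0 = 0), one bond to C (0), one bond to F (+1).
Oxidation state = 0 + 0 + 1 = +1.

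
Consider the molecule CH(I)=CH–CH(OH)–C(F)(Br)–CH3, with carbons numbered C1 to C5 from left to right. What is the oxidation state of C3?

0

C3 has one bond to C (0), one bond to C (0), one bond to H (-1), one bond to O (+1).
Oxidation state = 0 + 0 − 1 + 1 = 0.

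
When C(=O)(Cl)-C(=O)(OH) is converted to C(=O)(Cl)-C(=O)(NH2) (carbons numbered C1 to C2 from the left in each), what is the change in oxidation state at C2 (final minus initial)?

Before: C2 has 1 bond to C, 3 bonds to O → oxidation state +3.
After: C2 has 1 bond to C, 2 bonds to O, 1 bond to N → oxidation state +3.
Δ = +3 − (+3) = 0, so no net redox change at C2.

0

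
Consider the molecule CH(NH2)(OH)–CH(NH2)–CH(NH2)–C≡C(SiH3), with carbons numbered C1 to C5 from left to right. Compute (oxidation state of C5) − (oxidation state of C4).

C5: 3C, 1Si → 0 − 1 = -1
C4: 4C → 0 = 0
Difference: -1 − (0) = -1.

-1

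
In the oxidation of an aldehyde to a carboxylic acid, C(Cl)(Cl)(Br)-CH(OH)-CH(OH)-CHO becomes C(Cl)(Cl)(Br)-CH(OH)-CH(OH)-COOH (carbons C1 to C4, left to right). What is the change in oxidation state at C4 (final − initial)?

Before: C4 has 1 bond to C, 1 bond to H, 2 bonds to O → oxidation state +1.
After: C4 has 1 bond to C, 3 bonds to O → oxidation state +3.
Δ = +3 − (+1) = +2, so this is an oxidation at C4.

+2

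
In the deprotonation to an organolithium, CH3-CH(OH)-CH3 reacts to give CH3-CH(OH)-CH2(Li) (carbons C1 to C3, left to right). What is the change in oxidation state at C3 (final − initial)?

Before: C3 has 1 bond to C, 3 bonds to H → oxidation state -3.
After: C3 has 1 bond to C, 2 bonds to H, 1 bond to Li → oxidation state -3.
Δ = -3 − (-3) = 0, so no net redox change at C3.

0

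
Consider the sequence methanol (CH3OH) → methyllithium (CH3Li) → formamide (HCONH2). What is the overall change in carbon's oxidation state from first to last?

Carbon oxidation states along the series — methanol: -2, methyllithium: -4, formamide: +2.
Net change = +2 − (-2) = +4.

+4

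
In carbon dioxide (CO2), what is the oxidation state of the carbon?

+4

Each bond to a more electronegative atom (O, N, halogen) counts +1, each bond to a less electronegative atom (H, metal, B, Si) counts −1, and each C–C bond counts 0.
The carbon has a double bond to O (2×+1 = +2), a double bond to O (2×+1 = +2).
Oxidation state = +2 + 2 = +4.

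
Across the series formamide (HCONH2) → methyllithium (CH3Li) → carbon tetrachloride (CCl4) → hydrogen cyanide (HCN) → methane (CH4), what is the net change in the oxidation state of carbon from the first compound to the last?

Carbon oxidation states along the series — formamide: +2, methyllithium: -4, carbon tetrachloride: +4, hydrogen cyanide: +2, methane: -4.
Net change = -4 − (+2) = -6.

-6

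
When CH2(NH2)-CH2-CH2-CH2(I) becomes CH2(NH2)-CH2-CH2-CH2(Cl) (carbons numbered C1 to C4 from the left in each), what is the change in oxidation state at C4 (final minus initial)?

Before: C4 has 1 bond to C, 2 bonds to H, 1 bond to I → oxidation state -1.
After: C4 has 1 bond to C, 2 bonds to H, 1 bond to Cl → oxidation state -1.
Δ = -1 − (-1) = 0, so no net redox change at C4.

0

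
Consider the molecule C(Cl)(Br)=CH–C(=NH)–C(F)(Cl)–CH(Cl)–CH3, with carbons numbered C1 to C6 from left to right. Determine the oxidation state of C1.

Count +1 for every bond to an atom more electronegative than carbon and −1 for every bond to one less electronegative; C–C bonds are 0.
C1 has a double bond to C (2×0 = 0), one bond to Cl (+1), one bond to Br (+1).
Oxidation state = 0 + 1 + 1 = +2.

+2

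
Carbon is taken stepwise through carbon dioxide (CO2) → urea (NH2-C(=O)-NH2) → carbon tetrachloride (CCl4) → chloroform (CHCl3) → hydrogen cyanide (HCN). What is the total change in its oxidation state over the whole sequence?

-2

Carbon oxidation states along the series — carbon dioxide: +4, urea: +4, carbon tetrachloride: +4, chloroform: +2, hydrogen cyanide: +2.
Net change = +2 − (+4) = -2.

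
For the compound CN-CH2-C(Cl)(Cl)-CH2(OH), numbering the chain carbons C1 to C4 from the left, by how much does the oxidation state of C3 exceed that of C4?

+3

C3: 2C, 2Cl → 0 + 2 = +2
C4: 1C, 2H, 1O → 0 − 2 + 1 = -1
Difference: +2 − (-1) = +3.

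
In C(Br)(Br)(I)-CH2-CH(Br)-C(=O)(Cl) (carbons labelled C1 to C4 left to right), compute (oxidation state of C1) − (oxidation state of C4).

C1: 1C, 2Br, 1I → 0 + 2 + 1 = +3
C4: 1C, 2O, 1Cl → 0 + 2 + 1 = +3
Difference: +3 − (+3) = 0.

0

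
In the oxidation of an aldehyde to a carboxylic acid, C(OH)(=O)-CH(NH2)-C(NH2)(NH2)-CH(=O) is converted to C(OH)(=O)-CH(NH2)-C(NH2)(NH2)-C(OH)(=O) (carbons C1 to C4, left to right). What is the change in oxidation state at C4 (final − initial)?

+2

Before: C4 has 1 bond to C, 1 bond to H, 2 bonds to O → oxidation state +1.
After: C4 has 1 bond to C, 3 bonds to O → oxidation state +3.
Δ = +3 − (+1) = +2, so this is an oxidation at C4.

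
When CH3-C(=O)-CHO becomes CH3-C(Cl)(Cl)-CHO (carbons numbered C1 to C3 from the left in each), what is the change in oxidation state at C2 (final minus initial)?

Before: C2 has 2 bonds to C, 2 bonds to O → oxidation state +2.
After: C2 has 2 bonds to C, 2 bonds to Cl → oxidation state +2.
Δ = +2 − (+2) = 0, so no net redox change at C2.

0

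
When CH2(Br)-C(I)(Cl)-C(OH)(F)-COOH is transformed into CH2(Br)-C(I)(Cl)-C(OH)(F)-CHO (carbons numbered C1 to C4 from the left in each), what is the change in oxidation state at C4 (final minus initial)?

-2

Before: C4 has 1 bond to C, 3 bonds to O → oxidation state +3.
After: C4 has 1 bond to C, 1 bond to H, 2 bonds to O → oxidation state +1.
Δ = +1 − (+3) = -2, so this is a reduction at C4.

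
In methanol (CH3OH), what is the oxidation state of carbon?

The carbon has one bond to H (-1), one bond to H (-1), one bond to H (-1), one bond to O (+1).
Oxidation state = -1 − 1 − 1 + 1 = -2.

-2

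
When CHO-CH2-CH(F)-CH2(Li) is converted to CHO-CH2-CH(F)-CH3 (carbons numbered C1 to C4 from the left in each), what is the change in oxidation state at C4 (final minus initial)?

Before: C4 has 1 bond to C, 2 bonds to H, 1 bond to Li → oxidation state -3.
After: C4 has 1 bond to C, 3 bonds to H → oxidation state -3.
Δ = -3 − (-3) = 0, so no net redox change at C4.

0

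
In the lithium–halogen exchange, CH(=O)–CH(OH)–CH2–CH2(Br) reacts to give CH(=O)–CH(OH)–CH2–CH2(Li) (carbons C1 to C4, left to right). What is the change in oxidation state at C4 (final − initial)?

Before: C4 has 1 bond to C, 2 bonds to H, 1 bond to Br → oxidation state -1.
After: C4 has 1 bond to C, 2 bonds to H, 1 bond to Li → oxidation state -3.
Δ = -3 − (-1) = -2, so this is a reduction at C4.

-2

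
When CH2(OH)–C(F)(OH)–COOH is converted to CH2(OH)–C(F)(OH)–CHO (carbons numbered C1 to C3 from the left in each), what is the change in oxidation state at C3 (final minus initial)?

Before: C3 has 1 bond to C, 3 bonds to O → oxidation state +3.
After: C3 has 1 bond to C, 1 bond to H, 2 bonds to O → oxidation state +1.
Δ = +1 − (+3) = -2, so this is a reduction at C3.

-2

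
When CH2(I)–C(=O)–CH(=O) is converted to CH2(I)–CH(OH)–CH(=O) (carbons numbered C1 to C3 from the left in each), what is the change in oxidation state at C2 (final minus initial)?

Before: C2 has 2 bonds to C, 2 bonds to O → oxidation state +2.
After: C2 has 2 bonds to C, 1 bond to H, 1 bond to O → oxidation state 0.
Δ = 0 − (+2) = -2, so this is a reduction at C2.

-2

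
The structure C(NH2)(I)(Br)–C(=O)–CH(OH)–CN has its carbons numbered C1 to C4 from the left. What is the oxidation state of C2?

Bonds to more-electronegative neighbours contribute +1 each, bonds to H or metals contribute −1 each, and C–C bonds contribute 0.
C2 has one bond to C (0), one bond to C (0), a double bond to O (2×+1 = +2).
Oxidation state = 0 + 0 + 2 = +2.

+2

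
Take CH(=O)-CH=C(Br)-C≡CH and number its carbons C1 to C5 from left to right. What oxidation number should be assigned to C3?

Each bond to a more electronegative atom (O, N, halogen) counts +1, each bond to a less electronegative atom (H, metal, B, Si) counts −1, and each C–C bond counts 0.
C3 has a double bond to C (2×0 = 0), one bond to C (0), one bond to Br (+1).
Oxidation state = 0 + 0 + 1 = +1.

+1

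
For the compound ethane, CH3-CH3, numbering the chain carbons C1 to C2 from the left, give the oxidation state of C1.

-3

Each bond to a more electronegative atom (O, N, halogen) counts +1, each bond to a less electronegative atom (H, metal, B, Si) counts −1, and each C–C bond counts 0.
C1 has one bond to H (-1), one bond to H (-1), one bond to H (-1), one bond to C (0).
Oxidation state = -1 − 1 − 1 + 0 = -3.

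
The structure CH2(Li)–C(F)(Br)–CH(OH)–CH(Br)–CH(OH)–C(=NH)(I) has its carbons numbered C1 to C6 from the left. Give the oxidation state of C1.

-3

C1 has one bond to C (0), one bond to H (-1), one bond to Li (-1), one bond to H (-1).
Oxidation state = 0 − 1 − 1 − 1 = -3.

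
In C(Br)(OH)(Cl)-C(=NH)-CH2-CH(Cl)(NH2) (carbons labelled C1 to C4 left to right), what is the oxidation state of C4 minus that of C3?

+3

C4: 1C, 1H, 1N, 1Cl → 0 − 1 + 1 + 1 = +1
C3: 2C, 2H → 0 − 2 = -2
Difference: +1 − (-2) = +3.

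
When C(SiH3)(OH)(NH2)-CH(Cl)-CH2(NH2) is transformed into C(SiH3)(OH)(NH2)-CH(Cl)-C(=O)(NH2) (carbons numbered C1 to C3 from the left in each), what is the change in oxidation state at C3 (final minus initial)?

+4

Before: C3 has 1 bond to C, 2 bonds to H, 1 bond to N → oxidation state -1.
After: C3 has 1 bond to C, 2 bonds to O, 1 bond to N → oxidation state +3.
Δ = +3 − (-1) = +4, so this is an oxidation at C3.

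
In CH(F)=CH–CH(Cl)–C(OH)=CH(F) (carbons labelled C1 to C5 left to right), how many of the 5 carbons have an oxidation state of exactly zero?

3

Each bond to a more electronegative atom (O, N, halogen) counts +1, each bond to a less electronegative atom (H, metal, B, Si) counts −1, and each C–C bond counts 0. Tallying each carbon:
C1: 2C, 1H, 1F → 0 − 1 + 1 = 0
C2: 3C, 1H → 0 − 1 = -1
C3: 2C, 1H, 1Cl → 0 − 1 + 1 = 0
C4: 3C, 1O → 0 + 1 = +1
C5: 2C, 1H, 1F → 0 − 1 + 1 = 0
3 carbons (C1, C3, C5) meet the condition.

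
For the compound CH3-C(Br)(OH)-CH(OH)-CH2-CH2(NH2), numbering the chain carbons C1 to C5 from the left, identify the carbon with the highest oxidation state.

Tallying each carbon's bonds:
C1: 1C, 3H → 0 − 3 = -3
C2: 2C, 1O, 1Br → 0 + 1 + 1 = +2
C3: 2C, 1H, 1O → 0 − 1 + 1 = 0
C4: 2C, 2H → 0 − 2 = -2
C5: 1C, 2H, 1N → 0 − 2 + 1 = -1
The most oxidised carbon is C2 at +2.

C2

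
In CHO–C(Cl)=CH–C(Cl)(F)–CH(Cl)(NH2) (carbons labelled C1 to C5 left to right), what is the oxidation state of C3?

-1

C3 has a double bond to C (2×0 = 0), one bond to C (0), one bond to H (-1).
Oxidation state = 0 + 0 − 1 = -1.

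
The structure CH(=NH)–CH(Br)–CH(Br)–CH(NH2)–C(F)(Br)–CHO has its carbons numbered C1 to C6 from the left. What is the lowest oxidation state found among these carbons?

Tallying each carbon's bonds:
C1: 1C, 1H, 2N → 0 − 1 + 2 = +1
C2: 2C, 1H, 1Br → 0 − 1 + 1 = 0
C3: 2C, 1H, 1Br → 0 − 1 + 1 = 0
C4: 2C, 1H, 1N → 0 − 1 + 1 = 0
C5: 2C, 1F, 1Br → 0 + 1 + 1 = +2
C6: 1C, 1H, 2O → 0 − 1 + 2 = +1
The lowest value is 0.

0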